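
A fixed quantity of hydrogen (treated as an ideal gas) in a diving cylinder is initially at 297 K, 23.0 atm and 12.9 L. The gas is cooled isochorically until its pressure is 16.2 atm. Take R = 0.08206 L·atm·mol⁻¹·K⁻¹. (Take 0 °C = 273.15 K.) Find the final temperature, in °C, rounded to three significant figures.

V constant ⇒ P ∝ T: V₂ = V₁; T₂ = T₁·(P₂/P₁) = 209.2 K.

T₂ ≈ -64.0 °C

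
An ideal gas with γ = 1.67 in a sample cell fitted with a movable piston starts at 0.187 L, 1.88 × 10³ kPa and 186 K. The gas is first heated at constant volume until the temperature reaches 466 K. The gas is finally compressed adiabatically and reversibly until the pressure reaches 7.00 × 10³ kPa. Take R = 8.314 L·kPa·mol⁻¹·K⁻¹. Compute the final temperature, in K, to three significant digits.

T₃ ≈ 546 K

V constant ⇒ P ∝ T: V₂ = V₁; P₂ = P₁·(T₂/T₁) = 4710 kPa.
Reversible adiabatic, γ = 1.67: T₃ = T₂·(P₃/P₂)^((γ−1)/γ) = 546.3 K; V₃ = V₂·(P₂/P₃)^(1/γ) = 0.1475 L.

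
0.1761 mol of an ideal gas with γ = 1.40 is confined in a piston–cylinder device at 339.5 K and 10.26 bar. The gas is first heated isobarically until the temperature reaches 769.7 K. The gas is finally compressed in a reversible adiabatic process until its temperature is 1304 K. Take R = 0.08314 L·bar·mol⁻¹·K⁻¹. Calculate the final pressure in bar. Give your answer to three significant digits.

P₃ ≈ 64.9 bar

From PV = nRT: V₁ = nRT₁/P₁ = 0.4845 L.
P constant ⇒ V ∝ T: P₂ = P₁; V₂ = V₁·(T₂/T₁) = 1.098 L.
Reversible adiabatic, γ = 1.40: P₃ = P₂·(T₃/T₂)^(γ/(γ−1)) = 64.94 bar; V₃ = V₂·(T₂/T₃)^(1/(γ−1)) = 0.2940 L.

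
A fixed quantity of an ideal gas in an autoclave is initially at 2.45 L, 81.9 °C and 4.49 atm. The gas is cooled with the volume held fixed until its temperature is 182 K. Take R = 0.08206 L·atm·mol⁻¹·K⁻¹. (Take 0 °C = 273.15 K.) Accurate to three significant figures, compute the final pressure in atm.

P₂ ≈ 2.30 atm

Convert: T₁ = 355.0 K.
Isochoric, so P/T is constant: V₂ = V₁; P₂ = P₁·(T₂/T₁) = 2.302 atm.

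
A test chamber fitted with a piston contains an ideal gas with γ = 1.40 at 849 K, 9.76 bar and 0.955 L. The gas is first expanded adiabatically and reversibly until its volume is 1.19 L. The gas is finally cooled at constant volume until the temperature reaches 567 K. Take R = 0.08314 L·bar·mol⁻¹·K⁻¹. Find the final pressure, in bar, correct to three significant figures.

P₃ ≈ 5.23 bar

Reversible adiabatic, γ = 1.40: T₂ = T₁·(V₁/V₂)^(γ−1) = 777.5 K; P₂ = P₁·(V₁/V₂)^γ = 7.173 bar.
Isochoric, so P/T is constant: V₃ = V₂; P₃ = P₂·(T₃/T₂) = 5.231 bar.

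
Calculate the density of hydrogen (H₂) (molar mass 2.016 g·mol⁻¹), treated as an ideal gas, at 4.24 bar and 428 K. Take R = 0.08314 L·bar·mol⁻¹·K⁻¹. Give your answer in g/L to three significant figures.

ρ ≈ 0.240 g/L

ρ = PM/(RT) = (4.24 × 2.016) / (0.08314 × 428.0)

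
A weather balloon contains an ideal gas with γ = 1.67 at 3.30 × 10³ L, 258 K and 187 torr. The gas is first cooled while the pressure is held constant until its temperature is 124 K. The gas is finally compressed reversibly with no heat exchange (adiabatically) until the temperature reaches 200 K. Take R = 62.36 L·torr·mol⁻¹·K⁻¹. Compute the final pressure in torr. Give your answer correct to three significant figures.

P₃ ≈ 616 torr

P constant ⇒ V ∝ T: P₂ = P₁; V₂ = V₁·(T₂/T₁) = 1586 L.
Adiabatic (γ = 1.67), T V^(γ−1) and P V^γ constant: P₃ = P₂·(T₃/T₂)^(γ/(γ−1)) = 615.6 torr; V₃ = V₂·(T₂/T₃)^(1/(γ−1)) = 777.1 L.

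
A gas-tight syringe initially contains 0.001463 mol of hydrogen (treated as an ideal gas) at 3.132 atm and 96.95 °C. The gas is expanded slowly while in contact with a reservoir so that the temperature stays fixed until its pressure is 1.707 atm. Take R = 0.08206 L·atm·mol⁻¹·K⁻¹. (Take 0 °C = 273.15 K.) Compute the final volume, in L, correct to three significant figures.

Convert: T₁ = 370.1 K.
From PV = nRT: V₁ = nRT₁/P₁ = 0.01419 L.
T constant ⇒ Boyle's law P V = const: T₂ = T₁; V₂ = V₁·(P₁/P₂) = 0.02603 L.

V₂ ≈ 0.0260 L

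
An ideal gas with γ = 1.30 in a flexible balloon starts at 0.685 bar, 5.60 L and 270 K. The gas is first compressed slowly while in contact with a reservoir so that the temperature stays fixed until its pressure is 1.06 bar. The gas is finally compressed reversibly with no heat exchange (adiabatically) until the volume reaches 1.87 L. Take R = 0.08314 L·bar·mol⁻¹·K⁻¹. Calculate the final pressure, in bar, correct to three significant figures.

P₃ ≈ 2.50 bar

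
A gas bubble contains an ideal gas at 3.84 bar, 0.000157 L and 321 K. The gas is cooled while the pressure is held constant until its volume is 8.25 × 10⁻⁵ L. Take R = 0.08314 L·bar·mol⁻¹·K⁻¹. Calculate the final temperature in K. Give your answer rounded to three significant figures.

T₂ ≈ 169 K

P constant ⇒ V ∝ T: P₂ = P₁; T₂ = T₁·(V₂/V₁) = 168.7 K.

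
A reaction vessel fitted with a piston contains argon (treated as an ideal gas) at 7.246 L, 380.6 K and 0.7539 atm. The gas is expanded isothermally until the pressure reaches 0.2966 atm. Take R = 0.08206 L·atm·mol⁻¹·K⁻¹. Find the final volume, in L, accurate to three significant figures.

Isothermal, so P V is constant: T₂ = T₁; V₂ = V₁·(P₁/P₂) = 18.42 L.

V₂ ≈ 18.4 L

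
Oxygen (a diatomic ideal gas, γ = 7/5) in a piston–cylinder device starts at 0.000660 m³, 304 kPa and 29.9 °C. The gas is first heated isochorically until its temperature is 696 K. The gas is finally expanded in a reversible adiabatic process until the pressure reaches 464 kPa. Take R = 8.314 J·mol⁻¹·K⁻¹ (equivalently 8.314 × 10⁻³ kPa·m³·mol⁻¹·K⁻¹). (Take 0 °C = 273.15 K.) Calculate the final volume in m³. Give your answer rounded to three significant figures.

Convert: T₁ = 303.0 K.
Isochoric, so P/T is constant: V₂ = V₁; P₂ = P₁·(T₂/T₁) = 698.2 kPa.
Reversible adiabatic, γ = 7/5: T₃ = T₂·(P₃/P₂)^((γ−1)/γ) = 619.3 K; V₃ = V₂·(P₂/P₃)^(1/γ) = 0.0008837 m³.

V₃ ≈ 0.000884 m³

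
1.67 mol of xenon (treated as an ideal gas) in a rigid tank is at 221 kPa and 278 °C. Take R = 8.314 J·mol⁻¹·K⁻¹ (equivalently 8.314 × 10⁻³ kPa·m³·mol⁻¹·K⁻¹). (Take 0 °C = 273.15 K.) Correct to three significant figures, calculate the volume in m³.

V ≈ 0.0346 m³

Convert: T = 551.15 K.
PV = nRT ⇒ V = nRT/P = (1.67 × 8.314 × 10⁻³ × 551.15) / 221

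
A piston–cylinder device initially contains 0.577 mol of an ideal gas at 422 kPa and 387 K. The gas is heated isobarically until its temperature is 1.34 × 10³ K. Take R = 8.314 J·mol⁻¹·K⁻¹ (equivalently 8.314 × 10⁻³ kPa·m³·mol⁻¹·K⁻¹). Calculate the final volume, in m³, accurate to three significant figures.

From PV = nRT: V₁ = nRT₁/P₁ = 0.004399 m³.
P constant ⇒ V ∝ T: P₂ = P₁; V₂ = V₁·(T₂/T₁) = 0.01523 m³.

V₂ ≈ 0.0152 m³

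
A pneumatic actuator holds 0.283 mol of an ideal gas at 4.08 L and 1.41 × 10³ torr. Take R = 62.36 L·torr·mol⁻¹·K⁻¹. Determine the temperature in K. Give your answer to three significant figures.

T ≈ 326 K

PV = nRT ⇒ T = PV/(nR) = (1.41e+03 × 4.08) / (0.283 × 62.36)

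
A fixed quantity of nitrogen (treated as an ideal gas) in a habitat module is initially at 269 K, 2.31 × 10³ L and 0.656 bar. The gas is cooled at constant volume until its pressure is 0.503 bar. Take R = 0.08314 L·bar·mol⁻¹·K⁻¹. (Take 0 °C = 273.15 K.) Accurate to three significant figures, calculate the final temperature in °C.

V constant ⇒ P ∝ T: V₂ = V₁; T₂ = T₁·(P₂/P₁) = 206.3 K.

T₂ ≈ -66.9 °C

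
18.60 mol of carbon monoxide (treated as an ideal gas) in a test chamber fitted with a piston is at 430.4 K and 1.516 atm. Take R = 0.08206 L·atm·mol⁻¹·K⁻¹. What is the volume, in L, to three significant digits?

PV = nRT ⇒ V = nRT/P = (18.60 × 0.08206 × 430.4) / 1.516

V ≈ 433 L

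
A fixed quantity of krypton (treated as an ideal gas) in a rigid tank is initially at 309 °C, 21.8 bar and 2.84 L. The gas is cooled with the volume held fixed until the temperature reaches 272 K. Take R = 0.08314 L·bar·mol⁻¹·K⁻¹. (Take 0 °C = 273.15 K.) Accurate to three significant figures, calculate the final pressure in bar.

Convert: T₁ = 582.1 K.
V constant ⇒ P ∝ T: V₂ = V₁; P₂ = P₁·(T₂/T₁) = 10.19 bar.

P₂ ≈ 10.2 bar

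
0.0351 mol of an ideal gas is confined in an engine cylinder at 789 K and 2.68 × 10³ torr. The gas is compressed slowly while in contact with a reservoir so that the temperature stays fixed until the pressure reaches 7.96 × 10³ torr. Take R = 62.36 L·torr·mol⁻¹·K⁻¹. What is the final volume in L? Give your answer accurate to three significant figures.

From PV = nRT: V₁ = nRT₁/P₁ = 0.6444 L.
T constant ⇒ Boyle's law P V = const: T₂ = T₁; V₂ = V₁·(P₁/P₂) = 0.2170 L.

V₂ ≈ 0.217 L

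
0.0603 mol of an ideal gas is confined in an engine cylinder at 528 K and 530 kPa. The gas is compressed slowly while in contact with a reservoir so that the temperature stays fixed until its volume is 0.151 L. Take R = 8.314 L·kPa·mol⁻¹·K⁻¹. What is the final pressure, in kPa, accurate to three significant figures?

P₂ ≈ 1.75e+03 kPa

From PV = nRT: V₁ = nRT₁/P₁ = 0.4994 L.
Isothermal, so P V is constant: T₂ = T₁; P₂ = P₁·(V₁/V₂) = 1753 kPa.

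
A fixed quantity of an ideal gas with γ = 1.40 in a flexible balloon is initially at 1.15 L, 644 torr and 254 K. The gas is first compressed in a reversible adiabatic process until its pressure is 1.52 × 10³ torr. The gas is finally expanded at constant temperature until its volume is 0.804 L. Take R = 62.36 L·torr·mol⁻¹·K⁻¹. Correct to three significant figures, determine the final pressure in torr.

Adiabatic (γ = 1.40), T V^(γ−1) and P V^γ constant: T₂ = T₁·(P₂/P₁)^((γ−1)/γ) = 324.6 K; V₂ = V₁·(P₁/P₂)^(1/γ) = 0.6227 L.
T constant ⇒ Boyle's law P V = const: T₃ = T₂; P₃ = P₂·(V₂/V₃) = 1177 torr.

P₃ ≈ 1.18e+03 torr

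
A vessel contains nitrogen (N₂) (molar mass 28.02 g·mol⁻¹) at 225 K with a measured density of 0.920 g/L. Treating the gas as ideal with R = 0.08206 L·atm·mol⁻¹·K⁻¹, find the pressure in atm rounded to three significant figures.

ρ = PM/(RT) ⇒ P = ρRT/M = (0.920 × 0.08206 × 225.0) / 28.02

P ≈ 0.606 atm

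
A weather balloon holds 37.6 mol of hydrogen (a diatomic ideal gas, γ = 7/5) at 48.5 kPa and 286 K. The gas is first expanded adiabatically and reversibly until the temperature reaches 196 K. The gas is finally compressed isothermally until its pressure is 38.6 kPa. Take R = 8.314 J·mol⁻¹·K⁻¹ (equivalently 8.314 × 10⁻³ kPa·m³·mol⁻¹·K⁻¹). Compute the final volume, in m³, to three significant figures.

V₃ ≈ 1.59 m³

From PV = nRT: V₁ = nRT₁/P₁ = 1.843 m³.
Adiabatic (γ = 7/5), T V^(γ−1) and P V^γ constant: P₂ = P₁·(T₂/T₁)^(γ/(γ−1)) = 12.92 kPa; V₂ = V₁·(T₁/T₂)^(1/(γ−1)) = 4.741 m³.
Isothermal, so P V is constant: T₃ = T₂; V₃ = V₂·(P₂/P₃) = 1.587 m³.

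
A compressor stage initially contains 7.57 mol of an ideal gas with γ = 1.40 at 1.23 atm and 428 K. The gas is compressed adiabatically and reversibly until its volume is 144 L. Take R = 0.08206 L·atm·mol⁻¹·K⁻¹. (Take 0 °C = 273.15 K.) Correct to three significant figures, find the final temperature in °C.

From PV = nRT: V₁ = nRT₁/P₁ = 216.2 L.
Reversible adiabatic, γ = 1.40: T₂ = T₁·(V₁/V₂)^(γ−1) = 503.5 K; P₂ = P₁·(V₁/V₂)^γ = 2.172 atm.

T₂ ≈ 230 °C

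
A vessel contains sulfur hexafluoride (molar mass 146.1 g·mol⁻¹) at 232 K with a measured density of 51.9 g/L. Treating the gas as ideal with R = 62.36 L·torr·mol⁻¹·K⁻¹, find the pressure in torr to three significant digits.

ρ = PM/(RT) ⇒ P = ρRT/M = (51.9 × 62.36 × 232.0) / 146.1

P ≈ 5.14e+03 torr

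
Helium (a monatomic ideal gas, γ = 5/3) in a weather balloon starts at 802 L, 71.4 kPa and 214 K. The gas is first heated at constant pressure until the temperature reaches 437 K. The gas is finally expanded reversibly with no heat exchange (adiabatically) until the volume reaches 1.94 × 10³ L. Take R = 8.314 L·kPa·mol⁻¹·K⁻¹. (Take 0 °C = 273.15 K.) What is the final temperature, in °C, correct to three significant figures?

T₃ ≈ 117 °C

P constant ⇒ V ∝ T: P₂ = P₁; V₂ = V₁·(T₂/T₁) = 1638 L.
Reversible adiabatic, γ = 5/3: T₃ = T₂·(V₂/V₃)^(γ−1) = 390.3 K; P₃ = P₂·(V₂/V₃)^γ = 53.84 kPa.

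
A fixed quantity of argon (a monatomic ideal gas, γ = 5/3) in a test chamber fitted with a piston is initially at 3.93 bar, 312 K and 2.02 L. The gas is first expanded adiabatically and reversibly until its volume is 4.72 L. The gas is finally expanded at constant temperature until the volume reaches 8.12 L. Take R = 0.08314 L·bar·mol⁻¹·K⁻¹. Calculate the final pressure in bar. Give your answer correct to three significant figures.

P₃ ≈ 0.555 bar

Adiabatic (γ = 5/3), T V^(γ−1) and P V^γ constant: T₂ = T₁·(V₁/V₂)^(γ−1) = 177.2 K; P₂ = P₁·(V₁/V₂)^γ = 0.9552 bar.
Isothermal, so P V is constant: T₃ = T₂; P₃ = P₂·(V₂/V₃) = 0.5552 bar.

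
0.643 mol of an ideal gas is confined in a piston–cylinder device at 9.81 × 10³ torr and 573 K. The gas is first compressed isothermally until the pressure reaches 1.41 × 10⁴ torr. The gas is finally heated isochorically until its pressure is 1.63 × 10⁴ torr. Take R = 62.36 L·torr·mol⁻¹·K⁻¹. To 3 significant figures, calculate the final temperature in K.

T₃ ≈ 662 K

From PV = nRT: V₁ = nRT₁/P₁ = 2.342 L.
Isothermal, so P V is constant: T₂ = T₁; V₂ = V₁·(P₁/P₂) = 1.629 L.
V constant ⇒ P ∝ T: V₃ = V₂; T₃ = T₂·(P₃/P₂) = 662.4 K.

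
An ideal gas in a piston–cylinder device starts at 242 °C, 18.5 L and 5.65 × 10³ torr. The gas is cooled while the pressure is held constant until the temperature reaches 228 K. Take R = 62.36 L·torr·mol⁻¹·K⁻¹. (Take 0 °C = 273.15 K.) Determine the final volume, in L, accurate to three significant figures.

V₂ ≈ 8.19 L

Convert: T₁ = 515.1 K.
Isobaric, so V/T is constant: P₂ = P₁; V₂ = V₁·(T₂/T₁) = 8.188 L.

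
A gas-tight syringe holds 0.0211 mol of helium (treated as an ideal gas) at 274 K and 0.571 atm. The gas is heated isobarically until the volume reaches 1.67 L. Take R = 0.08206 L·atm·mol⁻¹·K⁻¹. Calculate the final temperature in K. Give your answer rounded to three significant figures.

T₂ ≈ 551 K

From PV = nRT: V₁ = nRT₁/P₁ = 0.8309 L.
P constant ⇒ V ∝ T: P₂ = P₁; T₂ = T₁·(V₂/V₁) = 550.7 K.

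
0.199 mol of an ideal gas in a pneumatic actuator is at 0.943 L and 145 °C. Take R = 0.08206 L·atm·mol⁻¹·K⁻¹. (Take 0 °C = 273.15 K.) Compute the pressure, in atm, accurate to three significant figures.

P ≈ 7.24 atm

Convert: T = 418.15 K.
PV = nRT ⇒ P = nRT/V = (0.199 × 0.08206 × 418.15) / 0.943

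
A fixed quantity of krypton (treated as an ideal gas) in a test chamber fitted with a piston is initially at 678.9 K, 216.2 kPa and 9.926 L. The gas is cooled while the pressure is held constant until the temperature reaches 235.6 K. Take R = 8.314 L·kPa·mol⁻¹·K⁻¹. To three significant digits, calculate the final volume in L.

V₂ ≈ 3.44 L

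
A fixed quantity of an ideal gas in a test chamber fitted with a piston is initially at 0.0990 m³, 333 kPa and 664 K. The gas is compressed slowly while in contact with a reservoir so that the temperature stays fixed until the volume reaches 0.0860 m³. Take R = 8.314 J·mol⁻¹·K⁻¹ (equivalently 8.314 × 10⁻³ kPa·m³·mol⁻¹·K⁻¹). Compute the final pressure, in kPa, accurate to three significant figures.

Isothermal, so P V is constant: T₂ = T₁; P₂ = P₁·(V₁/V₂) = 383.3 kPa.

P₂ ≈ 383 kPa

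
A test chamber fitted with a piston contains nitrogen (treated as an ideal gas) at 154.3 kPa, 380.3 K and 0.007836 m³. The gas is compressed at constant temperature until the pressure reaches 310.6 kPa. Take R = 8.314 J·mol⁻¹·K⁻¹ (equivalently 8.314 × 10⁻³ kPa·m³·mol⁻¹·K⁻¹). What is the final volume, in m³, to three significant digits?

V₂ ≈ 0.00389 m³

T constant ⇒ Boyle's law P V = const: T₂ = T₁; V₂ = V₁·(P₁/P₂) = 0.003893 m³.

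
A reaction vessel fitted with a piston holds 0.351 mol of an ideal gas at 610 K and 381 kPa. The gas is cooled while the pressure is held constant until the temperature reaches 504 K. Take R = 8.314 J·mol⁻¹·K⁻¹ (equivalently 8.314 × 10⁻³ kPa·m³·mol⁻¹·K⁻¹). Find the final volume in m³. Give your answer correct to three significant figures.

From PV = nRT: V₁ = nRT₁/P₁ = 0.004672 m³.
P constant ⇒ V ∝ T: P₂ = P₁; V₂ = V₁·(T₂/T₁) = 0.003860 m³.

V₂ ≈ 0.00386 m³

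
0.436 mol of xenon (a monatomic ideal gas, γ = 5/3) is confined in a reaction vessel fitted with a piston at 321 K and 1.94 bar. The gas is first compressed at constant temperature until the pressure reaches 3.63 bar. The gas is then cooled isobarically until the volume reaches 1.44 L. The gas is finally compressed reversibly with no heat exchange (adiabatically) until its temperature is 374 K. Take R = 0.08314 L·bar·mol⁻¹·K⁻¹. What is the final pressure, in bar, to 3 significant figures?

From PV = nRT: V₁ = nRT₁/P₁ = 5.998 L.
T constant ⇒ Boyle's law P V = const: T₂ = T₁; V₂ = V₁·(P₁/P₂) = 3.205 L.
P constant ⇒ V ∝ T: P₃ = P₂; T₃ = T₂·(V₃/V₂) = 144.2 K.
Adiabatic (γ = 5/3), T V^(γ−1) and P V^γ constant: P₄ = P₃·(T₄/T₃)^(γ/(γ−1)) = 39.32 bar; V₄ = V₃·(T₃/T₄)^(1/(γ−1)) = 0.3448 L.

P₄ ≈ 39.3 bar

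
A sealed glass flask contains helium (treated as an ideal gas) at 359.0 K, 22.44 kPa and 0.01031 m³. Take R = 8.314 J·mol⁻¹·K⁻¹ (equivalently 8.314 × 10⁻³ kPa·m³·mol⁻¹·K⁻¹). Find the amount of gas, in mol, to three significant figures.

n ≈ 0.0775 mol

PV = nRT ⇒ n = PV/(RT) = (22.44 × 0.01031) / (8.314 × 10⁻³ × 359.0)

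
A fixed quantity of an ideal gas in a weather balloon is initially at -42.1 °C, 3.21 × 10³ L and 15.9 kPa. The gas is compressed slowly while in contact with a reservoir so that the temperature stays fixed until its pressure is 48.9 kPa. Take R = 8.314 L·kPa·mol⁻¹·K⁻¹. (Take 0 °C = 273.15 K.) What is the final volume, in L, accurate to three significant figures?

Convert: T₁ = 231.0 K.
Isothermal, so P V is constant: T₂ = T₁; V₂ = V₁·(P₁/P₂) = 1044 L.

V₂ ≈ 1.04e+03 L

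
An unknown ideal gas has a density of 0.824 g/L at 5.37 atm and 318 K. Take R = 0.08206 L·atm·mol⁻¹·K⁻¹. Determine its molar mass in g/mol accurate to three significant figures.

ρ = PM/(RT) ⇒ M = ρRT/P = (0.824 × 0.08206 × 318.0) / 5.37

M ≈ 4.00 g/mol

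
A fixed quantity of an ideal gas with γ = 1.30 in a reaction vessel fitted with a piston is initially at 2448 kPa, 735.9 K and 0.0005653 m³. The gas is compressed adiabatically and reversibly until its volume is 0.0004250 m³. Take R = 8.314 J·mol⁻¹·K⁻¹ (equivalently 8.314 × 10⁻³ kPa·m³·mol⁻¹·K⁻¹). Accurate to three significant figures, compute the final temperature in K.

T₂ ≈ 802 K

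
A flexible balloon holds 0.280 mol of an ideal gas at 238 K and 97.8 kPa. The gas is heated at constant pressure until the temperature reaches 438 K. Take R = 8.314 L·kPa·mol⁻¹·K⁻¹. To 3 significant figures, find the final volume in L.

V₂ ≈ 10.4 L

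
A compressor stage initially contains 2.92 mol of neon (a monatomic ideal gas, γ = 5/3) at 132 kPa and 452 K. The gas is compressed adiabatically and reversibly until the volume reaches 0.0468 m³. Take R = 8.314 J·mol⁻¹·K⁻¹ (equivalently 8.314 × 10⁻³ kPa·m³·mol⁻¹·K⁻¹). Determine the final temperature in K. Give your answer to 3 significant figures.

From PV = nRT: V₁ = nRT₁/P₁ = 0.08313 m³.
Reversible adiabatic, γ = 5/3: T₂ = T₁·(V₁/V₂)^(γ−1) = 662.9 K; P₂ = P₁·(V₁/V₂)^γ = 343.9 kPa.

T₂ ≈ 663 K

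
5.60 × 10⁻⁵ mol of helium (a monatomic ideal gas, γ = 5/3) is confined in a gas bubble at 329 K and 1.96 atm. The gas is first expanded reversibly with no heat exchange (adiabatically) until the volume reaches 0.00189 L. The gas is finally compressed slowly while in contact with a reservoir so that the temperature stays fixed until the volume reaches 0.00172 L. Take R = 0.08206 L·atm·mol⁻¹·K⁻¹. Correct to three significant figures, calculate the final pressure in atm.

From PV = nRT: V₁ = nRT₁/P₁ = 0.0007714 L.
Adiabatic (γ = 5/3), T V^(γ−1) and P V^γ constant: T₂ = T₁·(V₁/V₂)^(γ−1) = 181.0 K; P₂ = P₁·(V₁/V₂)^γ = 0.4401 atm.
Isothermal, so P V is constant: T₃ = T₂; P₃ = P₂·(V₂/V₃) = 0.4836 atm.

P₃ ≈ 0.484 atm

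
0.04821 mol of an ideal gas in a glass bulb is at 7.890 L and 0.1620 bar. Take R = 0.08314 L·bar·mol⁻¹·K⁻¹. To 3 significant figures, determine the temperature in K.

PV = nRT ⇒ T = PV/(nR) = (0.1620 × 7.890) / (0.04821 × 0.08314)

T ≈ 319 K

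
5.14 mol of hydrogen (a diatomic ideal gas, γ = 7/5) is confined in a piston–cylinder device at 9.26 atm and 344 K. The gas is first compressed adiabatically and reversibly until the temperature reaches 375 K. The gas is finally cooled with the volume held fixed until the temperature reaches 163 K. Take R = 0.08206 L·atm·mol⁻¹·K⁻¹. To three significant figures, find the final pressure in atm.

P₃ ≈ 5.44 atm

From PV = nRT: V₁ = nRT₁/P₁ = 15.67 L.
Adiabatic (γ = 7/5), T V^(γ−1) and P V^γ constant: P₂ = P₁·(T₂/T₁)^(γ/(γ−1)) = 12.52 atm; V₂ = V₁·(T₁/T₂)^(1/(γ−1)) = 12.63 L.
Isochoric, so P/T is constant: V₃ = V₂; P₃ = P₂·(T₃/T₂) = 5.444 atm.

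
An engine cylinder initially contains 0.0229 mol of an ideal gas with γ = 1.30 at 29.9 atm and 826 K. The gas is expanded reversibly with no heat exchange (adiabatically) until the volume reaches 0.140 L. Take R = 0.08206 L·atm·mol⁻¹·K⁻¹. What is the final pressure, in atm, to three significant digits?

P₂ ≈ 8.23 atm

From PV = nRT: V₁ = nRT₁/P₁ = 0.05191 L.
Reversible adiabatic, γ = 1.30: T₂ = T₁·(V₁/V₂)^(γ−1) = 613.4 K; P₂ = P₁·(V₁/V₂)^γ = 8.233 atm.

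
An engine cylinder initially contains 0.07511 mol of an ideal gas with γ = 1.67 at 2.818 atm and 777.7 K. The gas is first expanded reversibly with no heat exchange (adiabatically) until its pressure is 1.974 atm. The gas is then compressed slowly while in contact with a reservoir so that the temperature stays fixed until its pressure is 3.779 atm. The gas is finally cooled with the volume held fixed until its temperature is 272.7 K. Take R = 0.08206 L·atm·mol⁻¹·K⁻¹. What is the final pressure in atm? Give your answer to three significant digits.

P₄ ≈ 1.53 atm

From PV = nRT: V₁ = nRT₁/P₁ = 1.701 L.
Adiabatic (γ = 1.67), T V^(γ−1) and P V^γ constant: T₂ = T₁·(P₂/P₁)^((γ−1)/γ) = 674.2 K; V₂ = V₁·(P₁/P₂)^(1/γ) = 2.105 L.
T constant ⇒ Boyle's law P V = const: T₃ = T₂; V₃ = V₂·(P₂/P₃) = 1.100 L.
Isochoric, so P/T is constant: V₄ = V₃; P₄ = P₃·(T₄/T₃) = 1.529 atm.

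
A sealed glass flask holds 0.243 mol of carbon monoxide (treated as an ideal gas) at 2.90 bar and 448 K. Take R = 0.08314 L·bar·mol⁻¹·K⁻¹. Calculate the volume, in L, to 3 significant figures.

PV = nRT ⇒ V = nRT/P = (0.243 × 0.08314 × 448) / 2.90

V ≈ 3.12 L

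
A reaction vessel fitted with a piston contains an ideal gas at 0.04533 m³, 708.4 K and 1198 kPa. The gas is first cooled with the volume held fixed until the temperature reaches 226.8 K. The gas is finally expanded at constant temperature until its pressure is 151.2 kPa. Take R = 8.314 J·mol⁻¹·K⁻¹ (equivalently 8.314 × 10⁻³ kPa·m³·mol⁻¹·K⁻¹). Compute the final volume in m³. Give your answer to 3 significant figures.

V constant ⇒ P ∝ T: V₂ = V₁; P₂ = P₁·(T₂/T₁) = 383.5 kPa.
T constant ⇒ Boyle's law P V = const: T₃ = T₂; V₃ = V₂·(P₂/P₃) = 0.1150 m³.

V₃ ≈ 0.115 m³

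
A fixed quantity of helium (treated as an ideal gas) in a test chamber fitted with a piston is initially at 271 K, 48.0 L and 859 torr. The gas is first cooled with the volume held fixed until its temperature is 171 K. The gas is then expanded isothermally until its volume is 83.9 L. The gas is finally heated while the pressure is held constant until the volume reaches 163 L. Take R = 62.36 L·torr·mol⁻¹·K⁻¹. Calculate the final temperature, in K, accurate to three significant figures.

T₄ ≈ 332 K

Isochoric, so P/T is constant: V₂ = V₁; P₂ = P₁·(T₂/T₁) = 542.0 torr.
T constant ⇒ Boyle's law P V = const: T₃ = T₂; P₃ = P₂·(V₂/V₃) = 310.1 torr.
P constant ⇒ V ∝ T: P₄ = P₃; T₄ = T₃·(V₄/V₃) = 332.2 K.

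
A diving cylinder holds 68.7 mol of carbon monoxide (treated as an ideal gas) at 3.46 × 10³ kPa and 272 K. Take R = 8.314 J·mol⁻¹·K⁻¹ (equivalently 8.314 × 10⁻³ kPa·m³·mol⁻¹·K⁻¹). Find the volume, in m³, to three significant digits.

V ≈ 0.0449 m³

PV = nRT ⇒ V = nRT/P = (68.7 × 8.314 × 10⁻³ × 272) / 3.46e+03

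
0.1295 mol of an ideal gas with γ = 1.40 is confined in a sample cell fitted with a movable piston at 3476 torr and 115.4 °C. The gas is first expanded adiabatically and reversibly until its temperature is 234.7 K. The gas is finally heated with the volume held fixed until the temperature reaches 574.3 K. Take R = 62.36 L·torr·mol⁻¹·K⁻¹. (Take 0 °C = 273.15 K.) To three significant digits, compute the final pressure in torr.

P₃ ≈ 1.46e+03 torr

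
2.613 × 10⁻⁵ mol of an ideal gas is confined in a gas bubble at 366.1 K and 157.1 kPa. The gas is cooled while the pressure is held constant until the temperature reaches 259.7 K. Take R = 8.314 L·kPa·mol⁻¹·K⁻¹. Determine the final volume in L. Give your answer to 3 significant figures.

From PV = nRT: V₁ = nRT₁/P₁ = 0.0005063 L.
Isobaric, so V/T is constant: P₂ = P₁; V₂ = V₁·(T₂/T₁) = 0.0003591 L.

V₂ ≈ 0.000359 L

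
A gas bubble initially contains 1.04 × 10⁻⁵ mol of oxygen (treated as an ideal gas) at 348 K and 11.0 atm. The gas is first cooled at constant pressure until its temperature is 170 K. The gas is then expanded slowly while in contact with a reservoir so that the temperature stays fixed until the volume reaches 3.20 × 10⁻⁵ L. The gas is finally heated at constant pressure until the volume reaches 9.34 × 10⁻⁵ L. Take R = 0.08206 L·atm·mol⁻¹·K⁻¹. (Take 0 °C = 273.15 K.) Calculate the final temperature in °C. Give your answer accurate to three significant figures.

From PV = nRT: V₁ = nRT₁/P₁ = 2.700e-05 L.
Isobaric, so V/T is constant: P₂ = P₁; V₂ = V₁·(T₂/T₁) = 1.319e-05 L.
T constant ⇒ Boyle's law P V = const: T₃ = T₂; P₃ = P₂·(V₂/V₃) = 4.534 atm.
P constant ⇒ V ∝ T: P₄ = P₃; T₄ = T₃·(V₄/V₃) = 496.2 K.

T₄ ≈ 223 °C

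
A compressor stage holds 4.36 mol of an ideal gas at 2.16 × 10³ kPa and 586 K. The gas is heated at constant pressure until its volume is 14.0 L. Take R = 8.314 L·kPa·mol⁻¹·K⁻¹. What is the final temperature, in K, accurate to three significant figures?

From PV = nRT: V₁ = nRT₁/P₁ = 9.834 L.
Isobaric, so V/T is constant: P₂ = P₁; T₂ = T₁·(V₂/V₁) = 834.2 K.

T₂ ≈ 834 K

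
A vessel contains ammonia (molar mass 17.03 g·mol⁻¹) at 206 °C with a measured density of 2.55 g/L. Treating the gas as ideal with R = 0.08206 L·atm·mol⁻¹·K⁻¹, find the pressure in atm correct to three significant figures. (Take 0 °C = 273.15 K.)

ρ = PM/(RT) ⇒ P = ρRT/M = (2.55 × 0.08206 × 479.1) / 17.03

P ≈ 5.89 atm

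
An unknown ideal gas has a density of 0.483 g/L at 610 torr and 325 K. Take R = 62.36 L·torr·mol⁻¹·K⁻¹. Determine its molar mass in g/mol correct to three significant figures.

ρ = PM/(RT) ⇒ M = ρRT/P = (0.483 × 62.36 × 325.0) / 610

M ≈ 16.0 g/mol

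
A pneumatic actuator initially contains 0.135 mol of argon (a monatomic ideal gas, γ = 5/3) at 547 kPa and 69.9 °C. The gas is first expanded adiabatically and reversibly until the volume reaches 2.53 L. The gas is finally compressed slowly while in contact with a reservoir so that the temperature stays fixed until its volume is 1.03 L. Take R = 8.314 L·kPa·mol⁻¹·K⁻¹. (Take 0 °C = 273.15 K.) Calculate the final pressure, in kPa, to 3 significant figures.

Convert: T₁ = 343.0 K.
From PV = nRT: V₁ = nRT₁/P₁ = 0.7039 L.
Reversible adiabatic, γ = 5/3: T₂ = T₁·(V₁/V₂)^(γ−1) = 146.2 K; P₂ = P₁·(V₁/V₂)^γ = 64.86 kPa.
Isothermal, so P V is constant: T₃ = T₂; P₃ = P₂·(V₂/V₃) = 159.3 kPa.

P₃ ≈ 159 kPa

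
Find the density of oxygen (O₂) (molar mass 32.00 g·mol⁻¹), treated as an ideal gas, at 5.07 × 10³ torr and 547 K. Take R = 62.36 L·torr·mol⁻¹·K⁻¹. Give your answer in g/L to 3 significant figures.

ρ = PM/(RT) = (5.07e+03 × 32.00) / (62.36 × 547.0)

ρ ≈ 4.76 g/L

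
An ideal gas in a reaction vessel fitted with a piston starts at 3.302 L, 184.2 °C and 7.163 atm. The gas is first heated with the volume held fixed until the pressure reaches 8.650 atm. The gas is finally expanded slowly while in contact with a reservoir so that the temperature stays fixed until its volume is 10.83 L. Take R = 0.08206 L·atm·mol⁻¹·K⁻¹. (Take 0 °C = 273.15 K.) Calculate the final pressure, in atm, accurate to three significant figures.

P₃ ≈ 2.64 atm

Convert: T₁ = 457.3 K.
V constant ⇒ P ∝ T: V₂ = V₁; T₂ = T₁·(P₂/P₁) = 552.3 K.
T constant ⇒ Boyle's law P V = const: T₃ = T₂; P₃ = P₂·(V₂/V₃) = 2.637 atm.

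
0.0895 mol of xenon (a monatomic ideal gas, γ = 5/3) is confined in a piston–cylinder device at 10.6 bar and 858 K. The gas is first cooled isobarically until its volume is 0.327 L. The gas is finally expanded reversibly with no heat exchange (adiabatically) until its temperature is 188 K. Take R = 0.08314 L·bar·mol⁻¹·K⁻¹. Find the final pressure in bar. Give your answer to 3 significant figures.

From PV = nRT: V₁ = nRT₁/P₁ = 0.6023 L.
Isobaric, so V/T is constant: P₂ = P₁; T₂ = T₁·(V₂/V₁) = 465.8 K.
Reversible adiabatic, γ = 5/3: P₃ = P₂·(T₃/T₂)^(γ/(γ−1)) = 1.097 bar; V₃ = V₂·(T₂/T₃)^(1/(γ−1)) = 1.275 L.

P₃ ≈ 1.10 bar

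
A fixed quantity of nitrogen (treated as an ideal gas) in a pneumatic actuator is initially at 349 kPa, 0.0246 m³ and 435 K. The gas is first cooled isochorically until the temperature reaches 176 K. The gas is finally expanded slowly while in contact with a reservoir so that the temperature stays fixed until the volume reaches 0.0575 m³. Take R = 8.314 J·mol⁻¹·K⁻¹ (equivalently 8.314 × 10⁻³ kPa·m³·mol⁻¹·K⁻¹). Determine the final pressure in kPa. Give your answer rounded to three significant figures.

P₃ ≈ 60.4 kPa

Isochoric, so P/T is constant: V₂ = V₁; P₂ = P₁·(T₂/T₁) = 141.2 kPa.
T constant ⇒ Boyle's law P V = const: T₃ = T₂; P₃ = P₂·(V₂/V₃) = 60.41 kPa.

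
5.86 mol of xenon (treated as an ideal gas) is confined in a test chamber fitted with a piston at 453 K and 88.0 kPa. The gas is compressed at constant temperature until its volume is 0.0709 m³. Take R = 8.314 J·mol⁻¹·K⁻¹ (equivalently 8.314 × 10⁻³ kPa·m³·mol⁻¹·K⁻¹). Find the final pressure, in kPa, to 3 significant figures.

P₂ ≈ 311 kPa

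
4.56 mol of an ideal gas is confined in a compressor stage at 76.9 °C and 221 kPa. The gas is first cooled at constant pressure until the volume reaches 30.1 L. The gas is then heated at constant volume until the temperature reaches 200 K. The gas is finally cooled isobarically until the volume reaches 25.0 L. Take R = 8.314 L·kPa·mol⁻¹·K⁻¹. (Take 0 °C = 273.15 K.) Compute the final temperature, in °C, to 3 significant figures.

T₄ ≈ -107 °C

Convert: T₁ = 350.0 K.
From PV = nRT: V₁ = nRT₁/P₁ = 60.05 L.
Isobaric, so V/T is constant: P₂ = P₁; T₂ = T₁·(V₂/V₁) = 175.5 K.
Isochoric, so P/T is constant: V₃ = V₂; P₃ = P₂·(T₃/T₂) = 251.9 kPa.
Isobaric, so V/T is constant: P₄ = P₃; T₄ = T₃·(V₄/V₃) = 166.1 K.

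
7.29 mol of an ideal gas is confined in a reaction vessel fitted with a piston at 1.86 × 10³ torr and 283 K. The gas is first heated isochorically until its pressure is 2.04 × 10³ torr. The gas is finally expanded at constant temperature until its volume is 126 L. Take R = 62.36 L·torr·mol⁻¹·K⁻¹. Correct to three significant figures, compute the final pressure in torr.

P₃ ≈ 1.12e+03 torr

From PV = nRT: V₁ = nRT₁/P₁ = 69.17 L.
Isochoric, so P/T is constant: V₂ = V₁; T₂ = T₁·(P₂/P₁) = 310.4 K.
Isothermal, so P V is constant: T₃ = T₂; P₃ = P₂·(V₂/V₃) = 1120 torr.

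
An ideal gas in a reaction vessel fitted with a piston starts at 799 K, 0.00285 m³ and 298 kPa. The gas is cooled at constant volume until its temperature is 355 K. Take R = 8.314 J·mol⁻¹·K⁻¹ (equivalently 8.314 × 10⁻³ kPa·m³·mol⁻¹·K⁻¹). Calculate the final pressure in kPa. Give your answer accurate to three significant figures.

P₂ ≈ 132 kPa

Isochoric, so P/T is constant: V₂ = V₁; P₂ = P₁·(T₂/T₁) = 132.4 kPa.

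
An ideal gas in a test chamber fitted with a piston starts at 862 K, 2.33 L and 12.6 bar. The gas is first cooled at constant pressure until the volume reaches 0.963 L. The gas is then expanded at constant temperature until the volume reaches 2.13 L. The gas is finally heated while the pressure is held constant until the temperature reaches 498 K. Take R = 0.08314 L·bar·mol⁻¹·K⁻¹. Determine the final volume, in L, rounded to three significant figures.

V₄ ≈ 2.98 L

Isobaric, so V/T is constant: P₂ = P₁; T₂ = T₁·(V₂/V₁) = 356.3 K.
T constant ⇒ Boyle's law P V = const: T₃ = T₂; P₃ = P₂·(V₂/V₃) = 5.697 bar.
Isobaric, so V/T is constant: P₄ = P₃; V₄ = V₃·(T₄/T₃) = 2.977 L.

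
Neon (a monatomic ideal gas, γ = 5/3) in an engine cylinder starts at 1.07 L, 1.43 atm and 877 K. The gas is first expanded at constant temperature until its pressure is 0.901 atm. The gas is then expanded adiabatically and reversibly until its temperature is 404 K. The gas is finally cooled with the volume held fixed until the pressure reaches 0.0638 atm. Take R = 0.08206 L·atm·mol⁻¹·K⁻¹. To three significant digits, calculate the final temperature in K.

T constant ⇒ Boyle's law P V = const: T₂ = T₁; V₂ = V₁·(P₁/P₂) = 1.698 L.
Reversible adiabatic, γ = 5/3: P₃ = P₂·(T₃/T₂)^(γ/(γ−1)) = 0.1298 atm; V₃ = V₂·(T₂/T₃)^(1/(γ−1)) = 5.432 L.
Isochoric, so P/T is constant: V₄ = V₃; T₄ = T₃·(P₄/P₃) = 198.6 K.

T₄ ≈ 199 K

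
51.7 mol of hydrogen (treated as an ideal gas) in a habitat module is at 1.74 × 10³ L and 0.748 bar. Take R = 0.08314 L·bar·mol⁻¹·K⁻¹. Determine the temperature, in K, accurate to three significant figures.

PV = nRT ⇒ T = PV/(nR) = (0.748 × 1.74e+03) / (51.7 × 0.08314)

T ≈ 303 K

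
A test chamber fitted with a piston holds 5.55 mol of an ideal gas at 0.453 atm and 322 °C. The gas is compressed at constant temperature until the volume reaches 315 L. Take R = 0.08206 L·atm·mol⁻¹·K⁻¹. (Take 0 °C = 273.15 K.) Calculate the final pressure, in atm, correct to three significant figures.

P₂ ≈ 0.860 atm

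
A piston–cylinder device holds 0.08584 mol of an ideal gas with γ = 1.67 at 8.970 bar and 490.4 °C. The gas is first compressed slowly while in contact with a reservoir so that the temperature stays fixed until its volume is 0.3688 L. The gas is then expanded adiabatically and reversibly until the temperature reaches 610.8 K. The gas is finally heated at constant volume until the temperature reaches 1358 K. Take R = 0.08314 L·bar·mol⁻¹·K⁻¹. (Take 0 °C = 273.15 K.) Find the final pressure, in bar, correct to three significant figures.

P₄ ≈ 18.8 bar

Convert: T₁ = 763.5 K.
From PV = nRT: V₁ = nRT₁/P₁ = 0.6075 L.
Isothermal, so P V is constant: T₂ = T₁; P₂ = P₁·(V₁/V₂) = 14.78 bar.
Adiabatic (γ = 1.67), T V^(γ−1) and P V^γ constant: P₃ = P₂·(T₃/T₂)^(γ/(γ−1)) = 8.471 bar; V₃ = V₂·(T₂/T₃)^(1/(γ−1)) = 0.5146 L.
V constant ⇒ P ∝ T: V₄ = V₃; P₄ = P₃·(T₄/T₃) = 18.83 bar.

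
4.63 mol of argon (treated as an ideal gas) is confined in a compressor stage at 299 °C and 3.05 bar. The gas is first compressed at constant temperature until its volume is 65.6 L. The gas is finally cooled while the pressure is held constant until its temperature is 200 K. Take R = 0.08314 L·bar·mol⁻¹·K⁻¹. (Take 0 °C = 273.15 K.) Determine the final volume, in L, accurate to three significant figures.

V₃ ≈ 22.9 L

Convert: T₁ = 572.1 K.
From PV = nRT: V₁ = nRT₁/P₁ = 72.21 L.
T constant ⇒ Boyle's law P V = const: T₂ = T₁; P₂ = P₁·(V₁/V₂) = 3.357 bar.
P constant ⇒ V ∝ T: P₃ = P₂; V₃ = V₂·(T₃/T₂) = 22.93 L.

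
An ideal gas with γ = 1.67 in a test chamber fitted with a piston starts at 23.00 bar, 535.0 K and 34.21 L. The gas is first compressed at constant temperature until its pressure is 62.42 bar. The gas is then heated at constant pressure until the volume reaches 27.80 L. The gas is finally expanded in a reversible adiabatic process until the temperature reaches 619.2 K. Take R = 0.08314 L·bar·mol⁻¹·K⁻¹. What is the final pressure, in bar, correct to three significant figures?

P₄ ≈ 12.5 bar

Isothermal, so P V is constant: T₂ = T₁; V₂ = V₁·(P₁/P₂) = 12.61 L.
P constant ⇒ V ∝ T: P₃ = P₂; T₃ = T₂·(V₃/V₂) = 1180 K.
Adiabatic (γ = 1.67), T V^(γ−1) and P V^γ constant: P₄ = P₃·(T₄/T₃)^(γ/(γ−1)) = 12.51 bar; V₄ = V₃·(T₃/T₄)^(1/(γ−1)) = 72.77 L.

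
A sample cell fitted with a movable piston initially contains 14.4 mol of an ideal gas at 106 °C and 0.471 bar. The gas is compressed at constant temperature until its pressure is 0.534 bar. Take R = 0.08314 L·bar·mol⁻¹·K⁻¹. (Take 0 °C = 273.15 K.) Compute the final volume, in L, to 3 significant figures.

Convert: T₁ = 379.1 K.
From PV = nRT: V₁ = nRT₁/P₁ = 963.7 L.
Isothermal, so P V is constant: T₂ = T₁; V₂ = V₁·(P₁/P₂) = 850.0 L.

V₂ ≈ 850 L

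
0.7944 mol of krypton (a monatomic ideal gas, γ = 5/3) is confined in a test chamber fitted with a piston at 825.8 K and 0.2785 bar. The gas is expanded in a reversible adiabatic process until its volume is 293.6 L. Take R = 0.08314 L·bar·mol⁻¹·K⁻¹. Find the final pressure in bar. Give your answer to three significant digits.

P₂ ≈ 0.142 bar

From PV = nRT: V₁ = nRT₁/P₁ = 195.8 L.
Adiabatic (γ = 5/3), T V^(γ−1) and P V^γ constant: T₂ = T₁·(V₁/V₂)^(γ−1) = 630.4 K; P₂ = P₁·(V₁/V₂)^γ = 0.1418 bar.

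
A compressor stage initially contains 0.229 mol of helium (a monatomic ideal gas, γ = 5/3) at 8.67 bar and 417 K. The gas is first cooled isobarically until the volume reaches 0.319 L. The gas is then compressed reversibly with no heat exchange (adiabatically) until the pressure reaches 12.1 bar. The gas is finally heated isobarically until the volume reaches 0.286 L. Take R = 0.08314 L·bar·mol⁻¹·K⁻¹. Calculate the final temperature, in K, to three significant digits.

From PV = nRT: V₁ = nRT₁/P₁ = 0.9157 L.
Isobaric, so V/T is constant: P₂ = P₁; T₂ = T₁·(V₂/V₁) = 145.3 K.
Adiabatic (γ = 5/3), T V^(γ−1) and P V^γ constant: T₃ = T₂·(P₃/P₂)^((γ−1)/γ) = 166.0 K; V₃ = V₂·(P₂/P₃)^(1/γ) = 0.2612 L.
P constant ⇒ V ∝ T: P₄ = P₃; T₄ = T₃·(V₄/V₃) = 181.8 K.

T₄ ≈ 182 K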